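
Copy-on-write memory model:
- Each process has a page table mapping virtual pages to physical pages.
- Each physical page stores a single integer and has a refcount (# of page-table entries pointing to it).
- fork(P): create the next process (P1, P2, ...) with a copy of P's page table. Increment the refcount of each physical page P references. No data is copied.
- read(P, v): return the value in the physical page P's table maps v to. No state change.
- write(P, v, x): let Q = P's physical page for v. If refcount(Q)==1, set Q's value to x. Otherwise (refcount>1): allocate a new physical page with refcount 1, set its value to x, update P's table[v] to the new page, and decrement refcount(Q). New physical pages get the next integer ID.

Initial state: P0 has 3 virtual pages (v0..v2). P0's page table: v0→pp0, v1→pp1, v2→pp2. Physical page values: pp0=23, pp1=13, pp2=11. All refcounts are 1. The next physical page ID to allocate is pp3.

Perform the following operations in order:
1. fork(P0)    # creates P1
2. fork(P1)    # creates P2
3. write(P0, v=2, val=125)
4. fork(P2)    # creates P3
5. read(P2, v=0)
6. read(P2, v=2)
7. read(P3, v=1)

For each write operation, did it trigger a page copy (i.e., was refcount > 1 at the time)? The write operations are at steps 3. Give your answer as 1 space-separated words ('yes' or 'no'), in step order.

Op 1: fork(P0) -> P1. 3 ppages; refcounts: pp0:2 pp1:2 pp2:2
Op 2: fork(P1) -> P2. 3 ppages; refcounts: pp0:3 pp1:3 pp2:3
Op 3: write(P0, v2, 125). refcount(pp2)=3>1 -> COPY to pp3. 4 ppages; refcounts: pp0:3 pp1:3 pp2:2 pp3:1
Op 4: fork(P2) -> P3. 4 ppages; refcounts: pp0:4 pp1:4 pp2:3 pp3:1
Op 5: read(P2, v0) -> 23. No state change.
Op 6: read(P2, v2) -> 11. No state change.
Op 7: read(P3, v1) -> 13. No state change.

yes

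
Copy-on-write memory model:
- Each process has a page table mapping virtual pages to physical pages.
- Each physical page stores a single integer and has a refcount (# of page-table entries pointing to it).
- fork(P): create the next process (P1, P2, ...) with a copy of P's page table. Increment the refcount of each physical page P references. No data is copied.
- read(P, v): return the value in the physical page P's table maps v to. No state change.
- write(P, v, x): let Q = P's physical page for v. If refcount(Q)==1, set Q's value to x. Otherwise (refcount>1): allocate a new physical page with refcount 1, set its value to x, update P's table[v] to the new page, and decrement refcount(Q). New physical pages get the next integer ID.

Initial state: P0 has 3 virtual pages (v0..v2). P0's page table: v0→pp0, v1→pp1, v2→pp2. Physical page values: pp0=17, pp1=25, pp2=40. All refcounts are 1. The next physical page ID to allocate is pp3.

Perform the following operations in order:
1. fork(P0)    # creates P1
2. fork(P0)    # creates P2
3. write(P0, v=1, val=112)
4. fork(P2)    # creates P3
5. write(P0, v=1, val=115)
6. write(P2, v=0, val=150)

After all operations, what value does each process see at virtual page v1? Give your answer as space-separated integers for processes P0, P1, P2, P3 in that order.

Answer: 115 25 25 25

Derivation:
Op 1: fork(P0) -> P1. 3 ppages; refcounts: pp0:2 pp1:2 pp2:2
Op 2: fork(P0) -> P2. 3 ppages; refcounts: pp0:3 pp1:3 pp2:3
Op 3: write(P0, v1, 112). refcount(pp1)=3>1 -> COPY to pp3. 4 ppages; refcounts: pp0:3 pp1:2 pp2:3 pp3:1
Op 4: fork(P2) -> P3. 4 ppages; refcounts: pp0:4 pp1:3 pp2:4 pp3:1
Op 5: write(P0, v1, 115). refcount(pp3)=1 -> write in place. 4 ppages; refcounts: pp0:4 pp1:3 pp2:4 pp3:1
Op 6: write(P2, v0, 150). refcount(pp0)=4>1 -> COPY to pp4. 5 ppages; refcounts: pp0:3 pp1:3 pp2:4 pp3:1 pp4:1
P0: v1 -> pp3 = 115
P1: v1 -> pp1 = 25
P2: v1 -> pp1 = 25
P3: v1 -> pp1 = 25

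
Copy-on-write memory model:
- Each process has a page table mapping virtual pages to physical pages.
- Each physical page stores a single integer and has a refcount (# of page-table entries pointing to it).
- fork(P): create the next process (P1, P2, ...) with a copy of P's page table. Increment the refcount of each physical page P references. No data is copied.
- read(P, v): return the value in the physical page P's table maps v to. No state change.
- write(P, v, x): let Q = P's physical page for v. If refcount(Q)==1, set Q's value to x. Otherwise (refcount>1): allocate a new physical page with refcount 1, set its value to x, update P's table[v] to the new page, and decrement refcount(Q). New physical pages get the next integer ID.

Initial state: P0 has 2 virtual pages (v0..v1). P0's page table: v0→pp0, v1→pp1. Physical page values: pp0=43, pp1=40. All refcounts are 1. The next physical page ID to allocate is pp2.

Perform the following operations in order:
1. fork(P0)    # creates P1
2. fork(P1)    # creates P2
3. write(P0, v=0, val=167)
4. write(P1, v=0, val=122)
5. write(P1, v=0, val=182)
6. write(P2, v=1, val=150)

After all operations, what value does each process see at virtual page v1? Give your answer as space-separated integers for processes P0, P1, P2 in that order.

Answer: 40 40 150

Derivation:
Op 1: fork(P0) -> P1. 2 ppages; refcounts: pp0:2 pp1:2
Op 2: fork(P1) -> P2. 2 ppages; refcounts: pp0:3 pp1:3
Op 3: write(P0, v0, 167). refcount(pp0)=3>1 -> COPY to pp2. 3 ppages; refcounts: pp0:2 pp1:3 pp2:1
Op 4: write(P1, v0, 122). refcount(pp0)=2>1 -> COPY to pp3. 4 ppages; refcounts: pp0:1 pp1:3 pp2:1 pp3:1
Op 5: write(P1, v0, 182). refcount(pp3)=1 -> write in place. 4 ppages; refcounts: pp0:1 pp1:3 pp2:1 pp3:1
Op 6: write(P2, v1, 150). refcount(pp1)=3>1 -> COPY to pp4. 5 ppages; refcounts: pp0:1 pp1:2 pp2:1 pp3:1 pp4:1
P0: v1 -> pp1 = 40
P1: v1 -> pp1 = 40
P2: v1 -> pp4 = 150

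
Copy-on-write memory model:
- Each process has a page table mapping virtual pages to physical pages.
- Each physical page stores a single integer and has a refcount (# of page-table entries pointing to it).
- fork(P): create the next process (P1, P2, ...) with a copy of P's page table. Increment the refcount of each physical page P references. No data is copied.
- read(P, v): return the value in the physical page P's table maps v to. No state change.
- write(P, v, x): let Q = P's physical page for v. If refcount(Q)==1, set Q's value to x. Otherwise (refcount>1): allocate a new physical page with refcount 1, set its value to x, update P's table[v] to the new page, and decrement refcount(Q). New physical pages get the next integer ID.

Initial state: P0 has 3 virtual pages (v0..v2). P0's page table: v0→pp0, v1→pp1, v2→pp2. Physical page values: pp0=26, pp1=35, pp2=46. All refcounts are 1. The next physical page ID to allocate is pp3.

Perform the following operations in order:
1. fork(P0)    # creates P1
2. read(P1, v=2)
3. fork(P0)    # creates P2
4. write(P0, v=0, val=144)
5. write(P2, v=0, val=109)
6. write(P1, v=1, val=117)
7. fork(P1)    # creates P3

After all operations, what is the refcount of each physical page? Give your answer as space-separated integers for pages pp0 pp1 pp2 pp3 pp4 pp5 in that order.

Op 1: fork(P0) -> P1. 3 ppages; refcounts: pp0:2 pp1:2 pp2:2
Op 2: read(P1, v2) -> 46. No state change.
Op 3: fork(P0) -> P2. 3 ppages; refcounts: pp0:3 pp1:3 pp2:3
Op 4: write(P0, v0, 144). refcount(pp0)=3>1 -> COPY to pp3. 4 ppages; refcounts: pp0:2 pp1:3 pp2:3 pp3:1
Op 5: write(P2, v0, 109). refcount(pp0)=2>1 -> COPY to pp4. 5 ppages; refcounts: pp0:1 pp1:3 pp2:3 pp3:1 pp4:1
Op 6: write(P1, v1, 117). refcount(pp1)=3>1 -> COPY to pp5. 6 ppages; refcounts: pp0:1 pp1:2 pp2:3 pp3:1 pp4:1 pp5:1
Op 7: fork(P1) -> P3. 6 ppages; refcounts: pp0:2 pp1:2 pp2:4 pp3:1 pp4:1 pp5:2

Answer: 2 2 4 1 1 2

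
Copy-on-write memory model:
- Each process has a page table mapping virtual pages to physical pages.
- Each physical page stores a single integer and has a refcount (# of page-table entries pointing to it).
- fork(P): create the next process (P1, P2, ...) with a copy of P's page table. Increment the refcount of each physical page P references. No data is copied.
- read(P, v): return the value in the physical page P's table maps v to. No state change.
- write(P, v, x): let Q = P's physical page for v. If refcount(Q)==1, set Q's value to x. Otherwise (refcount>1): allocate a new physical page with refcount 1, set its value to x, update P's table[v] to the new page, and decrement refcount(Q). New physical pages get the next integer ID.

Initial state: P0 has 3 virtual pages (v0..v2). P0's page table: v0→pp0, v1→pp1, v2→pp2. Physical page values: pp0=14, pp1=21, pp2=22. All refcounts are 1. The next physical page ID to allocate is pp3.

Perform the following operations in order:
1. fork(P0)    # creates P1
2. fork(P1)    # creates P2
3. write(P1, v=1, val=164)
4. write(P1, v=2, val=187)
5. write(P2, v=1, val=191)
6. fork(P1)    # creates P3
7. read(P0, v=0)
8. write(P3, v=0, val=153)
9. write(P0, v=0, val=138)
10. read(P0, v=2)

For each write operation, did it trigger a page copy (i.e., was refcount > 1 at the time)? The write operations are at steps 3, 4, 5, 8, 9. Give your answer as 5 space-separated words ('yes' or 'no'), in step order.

Op 1: fork(P0) -> P1. 3 ppages; refcounts: pp0:2 pp1:2 pp2:2
Op 2: fork(P1) -> P2. 3 ppages; refcounts: pp0:3 pp1:3 pp2:3
Op 3: write(P1, v1, 164). refcount(pp1)=3>1 -> COPY to pp3. 4 ppages; refcounts: pp0:3 pp1:2 pp2:3 pp3:1
Op 4: write(P1, v2, 187). refcount(pp2)=3>1 -> COPY to pp4. 5 ppages; refcounts: pp0:3 pp1:2 pp2:2 pp3:1 pp4:1
Op 5: write(P2, v1, 191). refcount(pp1)=2>1 -> COPY to pp5. 6 ppages; refcounts: pp0:3 pp1:1 pp2:2 pp3:1 pp4:1 pp5:1
Op 6: fork(P1) -> P3. 6 ppages; refcounts: pp0:4 pp1:1 pp2:2 pp3:2 pp4:2 pp5:1
Op 7: read(P0, v0) -> 14. No state change.
Op 8: write(P3, v0, 153). refcount(pp0)=4>1 -> COPY to pp6. 7 ppages; refcounts: pp0:3 pp1:1 pp2:2 pp3:2 pp4:2 pp5:1 pp6:1
Op 9: write(P0, v0, 138). refcount(pp0)=3>1 -> COPY to pp7. 8 ppages; refcounts: pp0:2 pp1:1 pp2:2 pp3:2 pp4:2 pp5:1 pp6:1 pp7:1
Op 10: read(P0, v2) -> 22. No state change.

yes yes yes yes yes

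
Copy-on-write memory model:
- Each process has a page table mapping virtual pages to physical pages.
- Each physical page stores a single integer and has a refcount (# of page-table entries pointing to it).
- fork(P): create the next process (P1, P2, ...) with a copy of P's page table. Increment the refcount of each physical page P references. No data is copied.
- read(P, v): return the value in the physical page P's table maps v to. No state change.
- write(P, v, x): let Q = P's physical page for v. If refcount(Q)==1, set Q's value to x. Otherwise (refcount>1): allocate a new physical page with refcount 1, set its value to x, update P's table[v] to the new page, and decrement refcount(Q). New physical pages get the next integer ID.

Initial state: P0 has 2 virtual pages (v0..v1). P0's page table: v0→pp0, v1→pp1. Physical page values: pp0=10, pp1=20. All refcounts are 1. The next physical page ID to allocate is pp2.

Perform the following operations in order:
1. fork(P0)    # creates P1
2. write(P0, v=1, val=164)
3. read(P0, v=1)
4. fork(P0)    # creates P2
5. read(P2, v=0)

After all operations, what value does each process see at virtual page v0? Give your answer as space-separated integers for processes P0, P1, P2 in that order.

Answer: 10 10 10

Derivation:
Op 1: fork(P0) -> P1. 2 ppages; refcounts: pp0:2 pp1:2
Op 2: write(P0, v1, 164). refcount(pp1)=2>1 -> COPY to pp2. 3 ppages; refcounts: pp0:2 pp1:1 pp2:1
Op 3: read(P0, v1) -> 164. No state change.
Op 4: fork(P0) -> P2. 3 ppages; refcounts: pp0:3 pp1:1 pp2:2
Op 5: read(P2, v0) -> 10. No state change.
P0: v0 -> pp0 = 10
P1: v0 -> pp0 = 10
P2: v0 -> pp0 = 10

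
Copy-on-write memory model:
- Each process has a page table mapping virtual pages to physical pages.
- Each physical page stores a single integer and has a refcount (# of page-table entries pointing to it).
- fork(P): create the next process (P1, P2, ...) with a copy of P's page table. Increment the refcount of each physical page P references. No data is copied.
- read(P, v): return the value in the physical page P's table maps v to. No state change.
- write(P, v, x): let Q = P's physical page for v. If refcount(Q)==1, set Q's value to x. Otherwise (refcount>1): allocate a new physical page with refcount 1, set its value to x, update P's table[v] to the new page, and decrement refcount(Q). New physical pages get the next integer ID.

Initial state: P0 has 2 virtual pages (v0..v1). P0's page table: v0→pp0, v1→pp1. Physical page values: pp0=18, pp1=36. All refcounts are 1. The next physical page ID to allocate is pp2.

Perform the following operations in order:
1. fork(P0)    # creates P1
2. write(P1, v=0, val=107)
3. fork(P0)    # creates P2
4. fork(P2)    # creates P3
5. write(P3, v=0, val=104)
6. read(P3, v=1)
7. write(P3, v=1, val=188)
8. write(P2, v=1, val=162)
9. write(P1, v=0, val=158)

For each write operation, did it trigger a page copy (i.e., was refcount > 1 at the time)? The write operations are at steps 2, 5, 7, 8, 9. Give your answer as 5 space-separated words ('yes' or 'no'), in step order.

Op 1: fork(P0) -> P1. 2 ppages; refcounts: pp0:2 pp1:2
Op 2: write(P1, v0, 107). refcount(pp0)=2>1 -> COPY to pp2. 3 ppages; refcounts: pp0:1 pp1:2 pp2:1
Op 3: fork(P0) -> P2. 3 ppages; refcounts: pp0:2 pp1:3 pp2:1
Op 4: fork(P2) -> P3. 3 ppages; refcounts: pp0:3 pp1:4 pp2:1
Op 5: write(P3, v0, 104). refcount(pp0)=3>1 -> COPY to pp3. 4 ppages; refcounts: pp0:2 pp1:4 pp2:1 pp3:1
Op 6: read(P3, v1) -> 36. No state change.
Op 7: write(P3, v1, 188). refcount(pp1)=4>1 -> COPY to pp4. 5 ppages; refcounts: pp0:2 pp1:3 pp2:1 pp3:1 pp4:1
Op 8: write(P2, v1, 162). refcount(pp1)=3>1 -> COPY to pp5. 6 ppages; refcounts: pp0:2 pp1:2 pp2:1 pp3:1 pp4:1 pp5:1
Op 9: write(P1, v0, 158). refcount(pp2)=1 -> write in place. 6 ppages; refcounts: pp0:2 pp1:2 pp2:1 pp3:1 pp4:1 pp5:1

yes yes yes yes no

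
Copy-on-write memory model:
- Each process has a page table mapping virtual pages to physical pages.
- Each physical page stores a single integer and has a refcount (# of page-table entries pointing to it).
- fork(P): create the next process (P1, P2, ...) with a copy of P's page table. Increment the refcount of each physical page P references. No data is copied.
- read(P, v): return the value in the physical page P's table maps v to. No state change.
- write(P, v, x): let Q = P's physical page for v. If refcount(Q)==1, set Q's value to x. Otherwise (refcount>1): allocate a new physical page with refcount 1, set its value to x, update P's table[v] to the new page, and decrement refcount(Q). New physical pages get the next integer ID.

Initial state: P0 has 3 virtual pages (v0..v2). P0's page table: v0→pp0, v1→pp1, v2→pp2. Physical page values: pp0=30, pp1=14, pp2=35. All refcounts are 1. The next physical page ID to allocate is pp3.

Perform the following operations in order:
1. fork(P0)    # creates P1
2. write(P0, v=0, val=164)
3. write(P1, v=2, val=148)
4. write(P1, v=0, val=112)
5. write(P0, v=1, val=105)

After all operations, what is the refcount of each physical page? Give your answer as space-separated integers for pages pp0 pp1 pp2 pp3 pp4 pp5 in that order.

Op 1: fork(P0) -> P1. 3 ppages; refcounts: pp0:2 pp1:2 pp2:2
Op 2: write(P0, v0, 164). refcount(pp0)=2>1 -> COPY to pp3. 4 ppages; refcounts: pp0:1 pp1:2 pp2:2 pp3:1
Op 3: write(P1, v2, 148). refcount(pp2)=2>1 -> COPY to pp4. 5 ppages; refcounts: pp0:1 pp1:2 pp2:1 pp3:1 pp4:1
Op 4: write(P1, v0, 112). refcount(pp0)=1 -> write in place. 5 ppages; refcounts: pp0:1 pp1:2 pp2:1 pp3:1 pp4:1
Op 5: write(P0, v1, 105). refcount(pp1)=2>1 -> COPY to pp5. 6 ppages; refcounts: pp0:1 pp1:1 pp2:1 pp3:1 pp4:1 pp5:1

Answer: 1 1 1 1 1 1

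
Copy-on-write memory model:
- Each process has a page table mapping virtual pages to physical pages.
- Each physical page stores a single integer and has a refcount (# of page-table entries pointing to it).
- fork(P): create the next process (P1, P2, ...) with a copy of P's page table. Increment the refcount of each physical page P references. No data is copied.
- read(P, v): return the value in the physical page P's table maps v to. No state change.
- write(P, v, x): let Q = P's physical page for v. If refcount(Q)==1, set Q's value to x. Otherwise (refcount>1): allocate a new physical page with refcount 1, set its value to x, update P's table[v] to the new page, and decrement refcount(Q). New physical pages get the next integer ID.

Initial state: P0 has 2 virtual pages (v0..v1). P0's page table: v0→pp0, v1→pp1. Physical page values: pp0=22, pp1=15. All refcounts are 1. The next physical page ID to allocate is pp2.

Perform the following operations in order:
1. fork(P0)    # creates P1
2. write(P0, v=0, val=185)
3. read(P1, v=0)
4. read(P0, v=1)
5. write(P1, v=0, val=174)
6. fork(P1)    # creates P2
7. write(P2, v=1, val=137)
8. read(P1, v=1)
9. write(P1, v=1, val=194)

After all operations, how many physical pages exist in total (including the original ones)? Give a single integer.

Op 1: fork(P0) -> P1. 2 ppages; refcounts: pp0:2 pp1:2
Op 2: write(P0, v0, 185). refcount(pp0)=2>1 -> COPY to pp2. 3 ppages; refcounts: pp0:1 pp1:2 pp2:1
Op 3: read(P1, v0) -> 22. No state change.
Op 4: read(P0, v1) -> 15. No state change.
Op 5: write(P1, v0, 174). refcount(pp0)=1 -> write in place. 3 ppages; refcounts: pp0:1 pp1:2 pp2:1
Op 6: fork(P1) -> P2. 3 ppages; refcounts: pp0:2 pp1:3 pp2:1
Op 7: write(P2, v1, 137). refcount(pp1)=3>1 -> COPY to pp3. 4 ppages; refcounts: pp0:2 pp1:2 pp2:1 pp3:1
Op 8: read(P1, v1) -> 15. No state change.
Op 9: write(P1, v1, 194). refcount(pp1)=2>1 -> COPY to pp4. 5 ppages; refcounts: pp0:2 pp1:1 pp2:1 pp3:1 pp4:1

Answer: 5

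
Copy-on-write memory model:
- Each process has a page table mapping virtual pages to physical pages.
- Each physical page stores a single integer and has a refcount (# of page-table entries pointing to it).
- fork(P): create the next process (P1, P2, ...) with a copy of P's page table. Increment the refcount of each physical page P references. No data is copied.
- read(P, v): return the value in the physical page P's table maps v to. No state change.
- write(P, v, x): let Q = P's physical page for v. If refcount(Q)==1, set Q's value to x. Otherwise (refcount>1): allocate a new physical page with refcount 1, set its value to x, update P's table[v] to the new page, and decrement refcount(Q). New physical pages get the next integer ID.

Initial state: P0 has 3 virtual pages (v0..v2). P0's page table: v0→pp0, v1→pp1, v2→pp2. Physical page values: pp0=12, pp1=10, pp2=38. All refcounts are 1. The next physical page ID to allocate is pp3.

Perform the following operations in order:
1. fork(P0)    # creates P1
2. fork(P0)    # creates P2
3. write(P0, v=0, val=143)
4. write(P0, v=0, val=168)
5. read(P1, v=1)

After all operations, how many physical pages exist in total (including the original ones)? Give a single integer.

Answer: 4

Derivation:
Op 1: fork(P0) -> P1. 3 ppages; refcounts: pp0:2 pp1:2 pp2:2
Op 2: fork(P0) -> P2. 3 ppages; refcounts: pp0:3 pp1:3 pp2:3
Op 3: write(P0, v0, 143). refcount(pp0)=3>1 -> COPY to pp3. 4 ppages; refcounts: pp0:2 pp1:3 pp2:3 pp3:1
Op 4: write(P0, v0, 168). refcount(pp3)=1 -> write in place. 4 ppages; refcounts: pp0:2 pp1:3 pp2:3 pp3:1
Op 5: read(P1, v1) -> 10. No state change.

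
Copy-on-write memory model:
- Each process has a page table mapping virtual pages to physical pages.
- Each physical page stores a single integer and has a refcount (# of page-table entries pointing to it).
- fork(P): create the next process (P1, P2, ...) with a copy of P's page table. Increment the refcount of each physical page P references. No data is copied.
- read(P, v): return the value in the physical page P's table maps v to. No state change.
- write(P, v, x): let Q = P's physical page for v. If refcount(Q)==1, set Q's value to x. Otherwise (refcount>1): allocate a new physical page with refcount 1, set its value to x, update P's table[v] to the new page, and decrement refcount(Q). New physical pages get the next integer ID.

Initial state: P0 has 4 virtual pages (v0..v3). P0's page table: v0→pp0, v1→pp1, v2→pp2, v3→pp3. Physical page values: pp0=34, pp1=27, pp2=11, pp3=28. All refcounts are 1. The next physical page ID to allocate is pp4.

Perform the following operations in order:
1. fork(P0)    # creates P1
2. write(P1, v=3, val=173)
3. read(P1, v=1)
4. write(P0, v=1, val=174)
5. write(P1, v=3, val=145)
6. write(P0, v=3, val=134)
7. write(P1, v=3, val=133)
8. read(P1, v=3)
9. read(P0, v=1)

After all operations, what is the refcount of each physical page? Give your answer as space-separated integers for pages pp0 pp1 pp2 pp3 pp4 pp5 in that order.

Answer: 2 1 2 1 1 1

Derivation:
Op 1: fork(P0) -> P1. 4 ppages; refcounts: pp0:2 pp1:2 pp2:2 pp3:2
Op 2: write(P1, v3, 173). refcount(pp3)=2>1 -> COPY to pp4. 5 ppages; refcounts: pp0:2 pp1:2 pp2:2 pp3:1 pp4:1
Op 3: read(P1, v1) -> 27. No state change.
Op 4: write(P0, v1, 174). refcount(pp1)=2>1 -> COPY to pp5. 6 ppages; refcounts: pp0:2 pp1:1 pp2:2 pp3:1 pp4:1 pp5:1
Op 5: write(P1, v3, 145). refcount(pp4)=1 -> write in place. 6 ppages; refcounts: pp0:2 pp1:1 pp2:2 pp3:1 pp4:1 pp5:1
Op 6: write(P0, v3, 134). refcount(pp3)=1 -> write in place. 6 ppages; refcounts: pp0:2 pp1:1 pp2:2 pp3:1 pp4:1 pp5:1
Op 7: write(P1, v3, 133). refcount(pp4)=1 -> write in place. 6 ppages; refcounts: pp0:2 pp1:1 pp2:2 pp3:1 pp4:1 pp5:1
Op 8: read(P1, v3) -> 133. No state change.
Op 9: read(P0, v1) -> 174. No state change.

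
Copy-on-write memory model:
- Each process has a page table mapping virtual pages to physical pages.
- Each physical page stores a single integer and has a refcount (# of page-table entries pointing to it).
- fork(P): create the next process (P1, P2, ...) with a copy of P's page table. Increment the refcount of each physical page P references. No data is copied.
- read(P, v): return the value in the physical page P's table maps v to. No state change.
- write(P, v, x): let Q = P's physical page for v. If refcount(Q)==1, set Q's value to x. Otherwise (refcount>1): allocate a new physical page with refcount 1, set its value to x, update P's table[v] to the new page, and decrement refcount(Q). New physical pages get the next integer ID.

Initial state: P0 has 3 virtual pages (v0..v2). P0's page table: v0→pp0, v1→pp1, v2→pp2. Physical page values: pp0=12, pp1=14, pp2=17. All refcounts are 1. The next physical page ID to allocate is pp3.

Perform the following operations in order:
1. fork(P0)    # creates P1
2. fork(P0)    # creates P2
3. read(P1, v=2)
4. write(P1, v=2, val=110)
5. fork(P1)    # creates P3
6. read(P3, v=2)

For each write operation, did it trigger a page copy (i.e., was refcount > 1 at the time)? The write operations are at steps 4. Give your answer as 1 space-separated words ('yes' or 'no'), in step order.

Op 1: fork(P0) -> P1. 3 ppages; refcounts: pp0:2 pp1:2 pp2:2
Op 2: fork(P0) -> P2. 3 ppages; refcounts: pp0:3 pp1:3 pp2:3
Op 3: read(P1, v2) -> 17. No state change.
Op 4: write(P1, v2, 110). refcount(pp2)=3>1 -> COPY to pp3. 4 ppages; refcounts: pp0:3 pp1:3 pp2:2 pp3:1
Op 5: fork(P1) -> P3. 4 ppages; refcounts: pp0:4 pp1:4 pp2:2 pp3:2
Op 6: read(P3, v2) -> 110. No state change.

yes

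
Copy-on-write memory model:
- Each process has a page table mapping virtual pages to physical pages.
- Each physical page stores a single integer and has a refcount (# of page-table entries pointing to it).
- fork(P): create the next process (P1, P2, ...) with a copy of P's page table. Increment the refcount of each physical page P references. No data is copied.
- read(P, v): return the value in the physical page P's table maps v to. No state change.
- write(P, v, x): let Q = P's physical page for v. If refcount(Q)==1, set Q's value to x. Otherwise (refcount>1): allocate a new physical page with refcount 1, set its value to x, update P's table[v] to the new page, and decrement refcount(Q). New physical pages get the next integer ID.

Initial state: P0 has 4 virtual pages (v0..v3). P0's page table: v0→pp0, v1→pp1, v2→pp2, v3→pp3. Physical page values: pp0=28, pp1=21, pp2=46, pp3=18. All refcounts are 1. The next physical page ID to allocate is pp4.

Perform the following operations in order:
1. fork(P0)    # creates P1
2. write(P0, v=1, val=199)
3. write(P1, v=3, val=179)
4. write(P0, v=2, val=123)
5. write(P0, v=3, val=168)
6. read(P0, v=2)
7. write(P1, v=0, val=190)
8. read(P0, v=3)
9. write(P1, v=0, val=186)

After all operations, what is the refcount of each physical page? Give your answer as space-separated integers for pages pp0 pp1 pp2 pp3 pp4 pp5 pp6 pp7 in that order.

Op 1: fork(P0) -> P1. 4 ppages; refcounts: pp0:2 pp1:2 pp2:2 pp3:2
Op 2: write(P0, v1, 199). refcount(pp1)=2>1 -> COPY to pp4. 5 ppages; refcounts: pp0:2 pp1:1 pp2:2 pp3:2 pp4:1
Op 3: write(P1, v3, 179). refcount(pp3)=2>1 -> COPY to pp5. 6 ppages; refcounts: pp0:2 pp1:1 pp2:2 pp3:1 pp4:1 pp5:1
Op 4: write(P0, v2, 123). refcount(pp2)=2>1 -> COPY to pp6. 7 ppages; refcounts: pp0:2 pp1:1 pp2:1 pp3:1 pp4:1 pp5:1 pp6:1
Op 5: write(P0, v3, 168). refcount(pp3)=1 -> write in place. 7 ppages; refcounts: pp0:2 pp1:1 pp2:1 pp3:1 pp4:1 pp5:1 pp6:1
Op 6: read(P0, v2) -> 123. No state change.
Op 7: write(P1, v0, 190). refcount(pp0)=2>1 -> COPY to pp7. 8 ppages; refcounts: pp0:1 pp1:1 pp2:1 pp3:1 pp4:1 pp5:1 pp6:1 pp7:1
Op 8: read(P0, v3) -> 168. No state change.
Op 9: write(P1, v0, 186). refcount(pp7)=1 -> write in place. 8 ppages; refcounts: pp0:1 pp1:1 pp2:1 pp3:1 pp4:1 pp5:1 pp6:1 pp7:1

Answer: 1 1 1 1 1 1 1 1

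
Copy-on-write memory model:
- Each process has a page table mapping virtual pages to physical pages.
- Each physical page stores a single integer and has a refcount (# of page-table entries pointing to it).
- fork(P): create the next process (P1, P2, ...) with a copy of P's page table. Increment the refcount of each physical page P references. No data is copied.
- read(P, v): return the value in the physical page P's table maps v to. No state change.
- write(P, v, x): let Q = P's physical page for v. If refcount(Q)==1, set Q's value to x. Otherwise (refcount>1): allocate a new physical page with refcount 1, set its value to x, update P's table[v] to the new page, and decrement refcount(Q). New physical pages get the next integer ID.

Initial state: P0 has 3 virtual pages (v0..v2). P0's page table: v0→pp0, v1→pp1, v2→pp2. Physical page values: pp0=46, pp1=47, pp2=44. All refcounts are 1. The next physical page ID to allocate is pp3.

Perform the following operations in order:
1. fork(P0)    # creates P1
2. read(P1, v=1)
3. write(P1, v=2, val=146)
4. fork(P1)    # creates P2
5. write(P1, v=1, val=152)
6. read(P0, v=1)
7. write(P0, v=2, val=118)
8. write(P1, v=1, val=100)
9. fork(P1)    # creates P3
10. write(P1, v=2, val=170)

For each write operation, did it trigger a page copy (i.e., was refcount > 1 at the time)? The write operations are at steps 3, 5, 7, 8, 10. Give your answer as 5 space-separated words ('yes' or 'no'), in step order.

Op 1: fork(P0) -> P1. 3 ppages; refcounts: pp0:2 pp1:2 pp2:2
Op 2: read(P1, v1) -> 47. No state change.
Op 3: write(P1, v2, 146). refcount(pp2)=2>1 -> COPY to pp3. 4 ppages; refcounts: pp0:2 pp1:2 pp2:1 pp3:1
Op 4: fork(P1) -> P2. 4 ppages; refcounts: pp0:3 pp1:3 pp2:1 pp3:2
Op 5: write(P1, v1, 152). refcount(pp1)=3>1 -> COPY to pp4. 5 ppages; refcounts: pp0:3 pp1:2 pp2:1 pp3:2 pp4:1
Op 6: read(P0, v1) -> 47. No state change.
Op 7: write(P0, v2, 118). refcount(pp2)=1 -> write in place. 5 ppages; refcounts: pp0:3 pp1:2 pp2:1 pp3:2 pp4:1
Op 8: write(P1, v1, 100). refcount(pp4)=1 -> write in place. 5 ppages; refcounts: pp0:3 pp1:2 pp2:1 pp3:2 pp4:1
Op 9: fork(P1) -> P3. 5 ppages; refcounts: pp0:4 pp1:2 pp2:1 pp3:3 pp4:2
Op 10: write(P1, v2, 170). refcount(pp3)=3>1 -> COPY to pp5. 6 ppages; refcounts: pp0:4 pp1:2 pp2:1 pp3:2 pp4:2 pp5:1

yes yes no no yes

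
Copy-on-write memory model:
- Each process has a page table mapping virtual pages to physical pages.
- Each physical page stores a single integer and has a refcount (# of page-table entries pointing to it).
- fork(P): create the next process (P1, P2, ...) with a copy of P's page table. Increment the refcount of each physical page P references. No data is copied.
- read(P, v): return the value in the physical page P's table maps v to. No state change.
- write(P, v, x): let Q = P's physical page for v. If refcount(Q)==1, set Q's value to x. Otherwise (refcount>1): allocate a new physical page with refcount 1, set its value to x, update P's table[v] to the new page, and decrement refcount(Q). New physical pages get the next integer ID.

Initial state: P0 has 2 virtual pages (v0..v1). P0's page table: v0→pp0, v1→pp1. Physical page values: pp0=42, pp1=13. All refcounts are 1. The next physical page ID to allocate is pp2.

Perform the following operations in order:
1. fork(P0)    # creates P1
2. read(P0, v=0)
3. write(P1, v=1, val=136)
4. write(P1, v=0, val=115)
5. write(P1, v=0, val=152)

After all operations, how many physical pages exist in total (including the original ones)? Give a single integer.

Answer: 4

Derivation:
Op 1: fork(P0) -> P1. 2 ppages; refcounts: pp0:2 pp1:2
Op 2: read(P0, v0) -> 42. No state change.
Op 3: write(P1, v1, 136). refcount(pp1)=2>1 -> COPY to pp2. 3 ppages; refcounts: pp0:2 pp1:1 pp2:1
Op 4: write(P1, v0, 115). refcount(pp0)=2>1 -> COPY to pp3. 4 ppages; refcounts: pp0:1 pp1:1 pp2:1 pp3:1
Op 5: write(P1, v0, 152). refcount(pp3)=1 -> write in place. 4 ppages; refcounts: pp0:1 pp1:1 pp2:1 pp3:1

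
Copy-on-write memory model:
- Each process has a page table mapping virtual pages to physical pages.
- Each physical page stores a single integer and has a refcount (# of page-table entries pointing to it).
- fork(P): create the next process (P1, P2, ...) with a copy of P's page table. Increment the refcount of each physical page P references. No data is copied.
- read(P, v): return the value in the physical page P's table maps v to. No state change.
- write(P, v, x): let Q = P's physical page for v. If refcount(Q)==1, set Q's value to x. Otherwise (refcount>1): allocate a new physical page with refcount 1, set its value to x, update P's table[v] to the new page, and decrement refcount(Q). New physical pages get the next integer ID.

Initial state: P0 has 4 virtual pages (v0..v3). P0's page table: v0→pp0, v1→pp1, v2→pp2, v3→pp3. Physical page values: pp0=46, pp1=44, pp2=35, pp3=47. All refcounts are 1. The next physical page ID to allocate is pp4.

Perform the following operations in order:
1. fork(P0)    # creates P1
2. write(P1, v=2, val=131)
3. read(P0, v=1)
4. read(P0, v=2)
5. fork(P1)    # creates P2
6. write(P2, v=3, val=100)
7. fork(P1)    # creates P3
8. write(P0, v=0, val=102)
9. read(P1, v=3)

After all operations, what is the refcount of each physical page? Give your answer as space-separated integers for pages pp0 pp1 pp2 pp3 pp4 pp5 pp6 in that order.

Op 1: fork(P0) -> P1. 4 ppages; refcounts: pp0:2 pp1:2 pp2:2 pp3:2
Op 2: write(P1, v2, 131). refcount(pp2)=2>1 -> COPY to pp4. 5 ppages; refcounts: pp0:2 pp1:2 pp2:1 pp3:2 pp4:1
Op 3: read(P0, v1) -> 44. No state change.
Op 4: read(P0, v2) -> 35. No state change.
Op 5: fork(P1) -> P2. 5 ppages; refcounts: pp0:3 pp1:3 pp2:1 pp3:3 pp4:2
Op 6: write(P2, v3, 100). refcount(pp3)=3>1 -> COPY to pp5. 6 ppages; refcounts: pp0:3 pp1:3 pp2:1 pp3:2 pp4:2 pp5:1
Op 7: fork(P1) -> P3. 6 ppages; refcounts: pp0:4 pp1:4 pp2:1 pp3:3 pp4:3 pp5:1
Op 8: write(P0, v0, 102). refcount(pp0)=4>1 -> COPY to pp6. 7 ppages; refcounts: pp0:3 pp1:4 pp2:1 pp3:3 pp4:3 pp5:1 pp6:1
Op 9: read(P1, v3) -> 47. No state change.

Answer: 3 4 1 3 3 1 1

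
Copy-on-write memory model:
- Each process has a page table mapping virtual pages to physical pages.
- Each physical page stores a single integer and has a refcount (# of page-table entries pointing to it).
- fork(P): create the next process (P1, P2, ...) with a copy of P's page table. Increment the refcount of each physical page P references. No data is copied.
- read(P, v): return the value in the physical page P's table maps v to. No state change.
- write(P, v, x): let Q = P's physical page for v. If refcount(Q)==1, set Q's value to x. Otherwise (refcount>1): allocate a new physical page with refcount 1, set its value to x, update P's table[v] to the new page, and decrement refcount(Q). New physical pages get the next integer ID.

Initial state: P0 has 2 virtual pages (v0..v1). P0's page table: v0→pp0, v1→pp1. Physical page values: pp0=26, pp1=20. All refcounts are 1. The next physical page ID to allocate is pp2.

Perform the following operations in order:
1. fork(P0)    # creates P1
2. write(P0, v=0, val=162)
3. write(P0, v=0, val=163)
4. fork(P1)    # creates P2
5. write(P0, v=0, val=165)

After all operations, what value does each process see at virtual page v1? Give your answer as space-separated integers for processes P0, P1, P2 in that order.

Answer: 20 20 20

Derivation:
Op 1: fork(P0) -> P1. 2 ppages; refcounts: pp0:2 pp1:2
Op 2: write(P0, v0, 162). refcount(pp0)=2>1 -> COPY to pp2. 3 ppages; refcounts: pp0:1 pp1:2 pp2:1
Op 3: write(P0, v0, 163). refcount(pp2)=1 -> write in place. 3 ppages; refcounts: pp0:1 pp1:2 pp2:1
Op 4: fork(P1) -> P2. 3 ppages; refcounts: pp0:2 pp1:3 pp2:1
Op 5: write(P0, v0, 165). refcount(pp2)=1 -> write in place. 3 ppages; refcounts: pp0:2 pp1:3 pp2:1
P0: v1 -> pp1 = 20
P1: v1 -> pp1 = 20
P2: v1 -> pp1 = 20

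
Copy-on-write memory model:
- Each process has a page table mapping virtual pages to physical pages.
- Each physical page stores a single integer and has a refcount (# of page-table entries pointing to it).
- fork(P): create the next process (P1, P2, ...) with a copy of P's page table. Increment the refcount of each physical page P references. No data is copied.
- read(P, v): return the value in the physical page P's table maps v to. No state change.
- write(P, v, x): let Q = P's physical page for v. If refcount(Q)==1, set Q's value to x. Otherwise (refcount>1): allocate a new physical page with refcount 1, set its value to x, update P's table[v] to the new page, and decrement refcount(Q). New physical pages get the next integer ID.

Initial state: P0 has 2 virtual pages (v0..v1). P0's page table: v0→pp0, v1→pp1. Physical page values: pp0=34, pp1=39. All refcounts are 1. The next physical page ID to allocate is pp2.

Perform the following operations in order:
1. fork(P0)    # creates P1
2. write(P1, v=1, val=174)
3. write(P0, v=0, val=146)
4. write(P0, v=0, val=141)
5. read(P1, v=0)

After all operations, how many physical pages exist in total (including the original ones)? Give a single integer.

Op 1: fork(P0) -> P1. 2 ppages; refcounts: pp0:2 pp1:2
Op 2: write(P1, v1, 174). refcount(pp1)=2>1 -> COPY to pp2. 3 ppages; refcounts: pp0:2 pp1:1 pp2:1
Op 3: write(P0, v0, 146). refcount(pp0)=2>1 -> COPY to pp3. 4 ppages; refcounts: pp0:1 pp1:1 pp2:1 pp3:1
Op 4: write(P0, v0, 141). refcount(pp3)=1 -> write in place. 4 ppages; refcounts: pp0:1 pp1:1 pp2:1 pp3:1
Op 5: read(P1, v0) -> 34. No state change.

Answer: 4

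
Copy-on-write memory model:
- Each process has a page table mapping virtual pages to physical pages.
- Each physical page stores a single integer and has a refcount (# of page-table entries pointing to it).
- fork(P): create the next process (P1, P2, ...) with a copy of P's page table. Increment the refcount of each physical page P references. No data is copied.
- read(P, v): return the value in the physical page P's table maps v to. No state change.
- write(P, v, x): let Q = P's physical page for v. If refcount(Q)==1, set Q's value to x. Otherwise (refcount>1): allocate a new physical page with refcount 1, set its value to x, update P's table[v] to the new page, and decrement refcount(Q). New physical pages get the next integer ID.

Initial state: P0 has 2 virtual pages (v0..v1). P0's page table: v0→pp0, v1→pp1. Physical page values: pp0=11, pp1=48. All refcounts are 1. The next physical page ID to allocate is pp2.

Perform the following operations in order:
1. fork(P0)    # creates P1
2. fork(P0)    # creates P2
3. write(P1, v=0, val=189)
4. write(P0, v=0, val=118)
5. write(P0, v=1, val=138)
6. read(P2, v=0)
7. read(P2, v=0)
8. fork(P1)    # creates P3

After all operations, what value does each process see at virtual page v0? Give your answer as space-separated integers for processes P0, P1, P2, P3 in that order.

Op 1: fork(P0) -> P1. 2 ppages; refcounts: pp0:2 pp1:2
Op 2: fork(P0) -> P2. 2 ppages; refcounts: pp0:3 pp1:3
Op 3: write(P1, v0, 189). refcount(pp0)=3>1 -> COPY to pp2. 3 ppages; refcounts: pp0:2 pp1:3 pp2:1
Op 4: write(P0, v0, 118). refcount(pp0)=2>1 -> COPY to pp3. 4 ppages; refcounts: pp0:1 pp1:3 pp2:1 pp3:1
Op 5: write(P0, v1, 138). refcount(pp1)=3>1 -> COPY to pp4. 5 ppages; refcounts: pp0:1 pp1:2 pp2:1 pp3:1 pp4:1
Op 6: read(P2, v0) -> 11. No state change.
Op 7: read(P2, v0) -> 11. No state change.
Op 8: fork(P1) -> P3. 5 ppages; refcounts: pp0:1 pp1:3 pp2:2 pp3:1 pp4:1
P0: v0 -> pp3 = 118
P1: v0 -> pp2 = 189
P2: v0 -> pp0 = 11
P3: v0 -> pp2 = 189

Answer: 118 189 11 189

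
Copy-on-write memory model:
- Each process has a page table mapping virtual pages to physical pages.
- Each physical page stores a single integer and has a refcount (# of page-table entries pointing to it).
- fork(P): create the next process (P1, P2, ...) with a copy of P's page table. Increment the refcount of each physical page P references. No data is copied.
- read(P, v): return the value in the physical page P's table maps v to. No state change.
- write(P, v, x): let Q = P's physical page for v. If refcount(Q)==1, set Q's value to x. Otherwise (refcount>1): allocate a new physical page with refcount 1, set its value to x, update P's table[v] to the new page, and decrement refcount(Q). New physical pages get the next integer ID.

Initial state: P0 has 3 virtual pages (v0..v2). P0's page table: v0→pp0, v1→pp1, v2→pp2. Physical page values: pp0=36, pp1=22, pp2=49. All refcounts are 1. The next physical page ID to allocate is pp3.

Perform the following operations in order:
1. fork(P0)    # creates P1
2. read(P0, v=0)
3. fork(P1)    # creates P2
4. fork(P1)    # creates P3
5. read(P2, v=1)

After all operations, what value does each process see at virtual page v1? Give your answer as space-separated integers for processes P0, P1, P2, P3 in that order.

Answer: 22 22 22 22

Derivation:
Op 1: fork(P0) -> P1. 3 ppages; refcounts: pp0:2 pp1:2 pp2:2
Op 2: read(P0, v0) -> 36. No state change.
Op 3: fork(P1) -> P2. 3 ppages; refcounts: pp0:3 pp1:3 pp2:3
Op 4: fork(P1) -> P3. 3 ppages; refcounts: pp0:4 pp1:4 pp2:4
Op 5: read(P2, v1) -> 22. No state change.
P0: v1 -> pp1 = 22
P1: v1 -> pp1 = 22
P2: v1 -> pp1 = 22
P3: v1 -> pp1 = 22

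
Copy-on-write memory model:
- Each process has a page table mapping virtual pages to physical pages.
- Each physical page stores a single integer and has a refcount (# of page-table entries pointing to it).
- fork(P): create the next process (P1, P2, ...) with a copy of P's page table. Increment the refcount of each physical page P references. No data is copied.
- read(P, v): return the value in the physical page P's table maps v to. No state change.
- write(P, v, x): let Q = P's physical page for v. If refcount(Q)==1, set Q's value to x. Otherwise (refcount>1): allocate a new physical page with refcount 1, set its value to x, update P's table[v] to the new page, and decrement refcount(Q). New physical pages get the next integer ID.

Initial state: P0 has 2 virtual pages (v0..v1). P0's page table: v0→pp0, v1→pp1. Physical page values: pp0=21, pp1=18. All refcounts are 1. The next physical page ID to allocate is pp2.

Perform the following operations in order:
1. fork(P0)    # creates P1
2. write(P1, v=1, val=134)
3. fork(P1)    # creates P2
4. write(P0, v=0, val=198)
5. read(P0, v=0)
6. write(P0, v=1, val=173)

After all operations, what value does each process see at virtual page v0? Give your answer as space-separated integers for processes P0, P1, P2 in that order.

Answer: 198 21 21

Derivation:
Op 1: fork(P0) -> P1. 2 ppages; refcounts: pp0:2 pp1:2
Op 2: write(P1, v1, 134). refcount(pp1)=2>1 -> COPY to pp2. 3 ppages; refcounts: pp0:2 pp1:1 pp2:1
Op 3: fork(P1) -> P2. 3 ppages; refcounts: pp0:3 pp1:1 pp2:2
Op 4: write(P0, v0, 198). refcount(pp0)=3>1 -> COPY to pp3. 4 ppages; refcounts: pp0:2 pp1:1 pp2:2 pp3:1
Op 5: read(P0, v0) -> 198. No state change.
Op 6: write(P0, v1, 173). refcount(pp1)=1 -> write in place. 4 ppages; refcounts: pp0:2 pp1:1 pp2:2 pp3:1
P0: v0 -> pp3 = 198
P1: v0 -> pp0 = 21
P2: v0 -> pp0 = 21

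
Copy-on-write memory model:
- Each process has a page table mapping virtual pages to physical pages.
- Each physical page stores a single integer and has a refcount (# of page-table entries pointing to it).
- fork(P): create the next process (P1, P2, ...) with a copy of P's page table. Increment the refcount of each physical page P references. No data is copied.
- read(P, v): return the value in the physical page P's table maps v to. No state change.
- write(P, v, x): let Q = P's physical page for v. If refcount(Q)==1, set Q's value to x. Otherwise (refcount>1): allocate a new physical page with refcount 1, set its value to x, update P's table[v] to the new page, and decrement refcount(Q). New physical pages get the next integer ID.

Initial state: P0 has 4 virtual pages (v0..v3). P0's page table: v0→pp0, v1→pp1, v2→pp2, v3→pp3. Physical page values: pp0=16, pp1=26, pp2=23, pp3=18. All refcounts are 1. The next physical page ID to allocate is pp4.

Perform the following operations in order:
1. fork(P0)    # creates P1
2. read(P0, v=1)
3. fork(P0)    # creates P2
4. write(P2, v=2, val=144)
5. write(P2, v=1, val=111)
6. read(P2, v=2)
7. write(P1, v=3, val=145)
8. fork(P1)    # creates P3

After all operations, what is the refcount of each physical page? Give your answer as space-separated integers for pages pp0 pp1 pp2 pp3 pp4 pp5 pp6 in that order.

Answer: 4 3 3 2 1 1 2

Derivation:
Op 1: fork(P0) -> P1. 4 ppages; refcounts: pp0:2 pp1:2 pp2:2 pp3:2
Op 2: read(P0, v1) -> 26. No state change.
Op 3: fork(P0) -> P2. 4 ppages; refcounts: pp0:3 pp1:3 pp2:3 pp3:3
Op 4: write(P2, v2, 144). refcount(pp2)=3>1 -> COPY to pp4. 5 ppages; refcounts: pp0:3 pp1:3 pp2:2 pp3:3 pp4:1
Op 5: write(P2, v1, 111). refcount(pp1)=3>1 -> COPY to pp5. 6 ppages; refcounts: pp0:3 pp1:2 pp2:2 pp3:3 pp4:1 pp5:1
Op 6: read(P2, v2) -> 144. No state change.
Op 7: write(P1, v3, 145). refcount(pp3)=3>1 -> COPY to pp6. 7 ppages; refcounts: pp0:3 pp1:2 pp2:2 pp3:2 pp4:1 pp5:1 pp6:1
Op 8: fork(P1) -> P3. 7 ppages; refcounts: pp0:4 pp1:3 pp2:3 pp3:2 pp4:1 pp5:1 pp6:2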